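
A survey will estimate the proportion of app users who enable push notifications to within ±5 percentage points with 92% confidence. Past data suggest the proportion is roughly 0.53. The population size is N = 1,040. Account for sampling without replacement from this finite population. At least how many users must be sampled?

n = 237

For a proportion with margin E = 0.05 at 92% confidence, z = 1.751.
n = p̂(1−p̂)(z/E)² = 0.53 × 0.47 × (1.751/0.05)² = 305.50 — call this n₀.
Finite-population correction with N = 1,040: n = n₀ / (1 + (n₀−1)/N) = 305.50 / 1.293 = 236.27
Round up: n = 237.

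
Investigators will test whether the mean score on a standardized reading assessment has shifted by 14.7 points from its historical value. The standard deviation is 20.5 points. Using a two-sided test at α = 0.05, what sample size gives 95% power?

For a one-sample z-test, n = ((z_{α/2} + z_β)·σ/δ)².
z_{α/2} = 1.960 (two-sided α = 0.05); z_β = 1.645 (power 95% → β = 0.05).
n = (3.605 × 20.5 / 14.7)² = 25.27
Round up: n = 26.

26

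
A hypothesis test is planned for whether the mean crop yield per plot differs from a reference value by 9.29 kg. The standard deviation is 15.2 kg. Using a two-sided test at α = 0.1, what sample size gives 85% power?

n = 20

For a one-sample z-test, n = ((z_{α/2} + z_β)·σ/δ)².
z_{α/2} = 1.645 (two-sided α = 0.1); z_β = 1.036 (power 85% → β = 0.15).
n = (2.681 × 15.2 / 9.29)² = 19.24
Round up: n = 20.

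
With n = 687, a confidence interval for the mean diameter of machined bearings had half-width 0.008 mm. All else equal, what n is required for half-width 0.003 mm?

Margin of error scales as 1/√n, so n₂ = n₁·(E₁/E₂)².
n₂ = 687 × (0.008/0.003)² = 687 × 7.111 = 4885.26
Round up: n₂ = 4886.

n = 4886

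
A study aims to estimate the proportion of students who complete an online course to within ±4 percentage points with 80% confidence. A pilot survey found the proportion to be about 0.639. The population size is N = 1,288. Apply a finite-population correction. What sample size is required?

For a proportion with margin E = 0.04 at 80% confidence, z = 1.282.
n = p̂(1−p̂)(z/E)² = 0.639 × 0.361 × (1.282/0.04)² = 236.95 — call this n₀.
Finite-population correction with N = 1,288: n = n₀ / (1 + (n₀−1)/N) = 236.95 / 1.183 = 200.30
Round up: n = 201.

201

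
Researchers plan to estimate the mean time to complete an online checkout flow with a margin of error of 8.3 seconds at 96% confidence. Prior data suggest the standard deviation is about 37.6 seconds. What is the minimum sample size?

87

For a mean, the margin of error is E = z·σ/√n, so n = (zσ/E)².
At 96% confidence, z = 2.054.
n = (2.054 × 37.6 / 8.3)² = 86.58
Round up: n = 87.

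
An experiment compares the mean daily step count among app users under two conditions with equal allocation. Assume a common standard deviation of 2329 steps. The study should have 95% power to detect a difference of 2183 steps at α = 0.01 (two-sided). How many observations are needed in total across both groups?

82 total

For two equal groups, n per group = 2·((z_{α/2} + z_β)·σ/δ)².
z_{α/2} = 2.576; z_β = 1.645 (power 95%).
n = 2 × (4.221 × 2329 / 2183)² = 2 × 20.28 = 40.56
Round up: n = 41 per group.
Total across both groups: 2 × 41 = 82.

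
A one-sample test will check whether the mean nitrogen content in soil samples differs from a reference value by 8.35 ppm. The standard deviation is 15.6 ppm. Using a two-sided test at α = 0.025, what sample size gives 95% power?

For a one-sample z-test, n = ((z_{α/2} + z_β)·σ/δ)².
z_{α/2} = 2.241 (two-sided α = 0.025); z_β = 1.645 (power 95% → β = 0.05).
n = (3.886 × 15.6 / 8.35)² = 52.71
Round up: n = 53.

53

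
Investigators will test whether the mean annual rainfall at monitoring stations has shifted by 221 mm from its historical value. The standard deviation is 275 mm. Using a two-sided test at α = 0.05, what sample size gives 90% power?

For a one-sample z-test, n = ((z_{α/2} + z_β)·σ/δ)².
z_{α/2} = 1.960 (two-sided α = 0.05); z_β = 1.282 (power 90% → β = 0.1).
n = (3.242 × 275 / 221)² = 16.27
Round up: n = 17.

17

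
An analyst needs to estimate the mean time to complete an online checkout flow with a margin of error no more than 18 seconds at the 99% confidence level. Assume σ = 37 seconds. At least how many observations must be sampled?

For a mean, the margin of error is E = z·σ/√n, so n = (zσ/E)².
At 99% confidence, z = 2.576.
n = (2.576 × 37 / 18)² = 28.04
Round up: n = 29.

n = 29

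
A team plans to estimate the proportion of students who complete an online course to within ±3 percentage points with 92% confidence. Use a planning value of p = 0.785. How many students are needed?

n = 575

For a proportion with margin E = 0.03 at 92% confidence, z = 1.751.
n = p̂(1−p̂)(z/E)² = 0.785 × 0.215 × (1.751/0.03)² = 574.96
Round up: n = 575.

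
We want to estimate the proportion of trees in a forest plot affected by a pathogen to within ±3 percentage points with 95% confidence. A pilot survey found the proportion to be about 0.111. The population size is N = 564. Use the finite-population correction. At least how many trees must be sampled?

For a proportion with margin E = 0.03 at 95% confidence, z = 1.960.
n = p̂(1−p̂)(z/E)² = 0.111 × 0.889 × (1.960/0.03)² = 421.21 — call this n₀.
Finite-population correction with N = 564: n = n₀ / (1 + (n₀−1)/N) = 421.21 / 1.745 = 241.38
Round up: n = 242.

242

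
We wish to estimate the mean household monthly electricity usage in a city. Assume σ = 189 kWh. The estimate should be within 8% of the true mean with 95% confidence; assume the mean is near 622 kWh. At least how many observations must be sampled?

For a mean, the margin of error is E = z·σ/√n, so n = (zσ/E)².
At 95% confidence, z = 1.960.
E = 8% of 622 = 49.76 kWh.
n = (1.960 × 189 / 49.76)² = 55.42
Round up: n = 56.

56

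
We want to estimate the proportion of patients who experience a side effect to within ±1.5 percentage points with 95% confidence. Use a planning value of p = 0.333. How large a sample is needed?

3793

For a proportion with margin E = 0.015 at 95% confidence, z = 1.960.
n = p̂(1−p̂)(z/E)² = 0.333 × 0.667 × (1.960/0.015)² = 3792.27
Round up: n = 3793.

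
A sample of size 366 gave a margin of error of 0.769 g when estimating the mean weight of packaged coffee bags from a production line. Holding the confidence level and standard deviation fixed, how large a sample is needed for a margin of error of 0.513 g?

Margin of error scales as 1/√n, so n₂ = n₁·(E₁/E₂)².
n₂ = 366 × (0.769/0.513)² = 366 × 2.247 = 822.40
Round up: n₂ = 823.

n = 823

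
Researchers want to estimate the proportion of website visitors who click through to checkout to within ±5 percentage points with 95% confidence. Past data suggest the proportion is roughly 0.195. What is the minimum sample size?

For a proportion with margin E = 0.05 at 95% confidence, z = 1.960.
n = p̂(1−p̂)(z/E)² = 0.195 × 0.805 × (1.960/0.05)² = 241.21
Round up: n = 242.

242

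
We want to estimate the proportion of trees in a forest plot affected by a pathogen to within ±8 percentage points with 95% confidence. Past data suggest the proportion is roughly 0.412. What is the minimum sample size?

146

For a proportion with margin E = 0.08 at 95% confidence, z = 1.960.
n = p̂(1−p̂)(z/E)² = 0.412 × 0.588 × (1.960/0.08)² = 145.41
Round up: n = 146.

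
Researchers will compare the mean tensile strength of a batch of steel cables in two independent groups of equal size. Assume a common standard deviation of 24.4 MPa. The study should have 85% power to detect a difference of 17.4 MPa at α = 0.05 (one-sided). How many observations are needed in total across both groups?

58 total

For two equal groups, n per group = 2·((z_α + z_β)·σ/δ)².
z_α = 1.645; z_β = 1.036 (power 85%).
n = 2 × (2.681 × 24.4 / 17.4)² = 2 × 14.13 = 28.26
Round up: n = 29 per group.
Total across both groups: 2 × 29 = 58.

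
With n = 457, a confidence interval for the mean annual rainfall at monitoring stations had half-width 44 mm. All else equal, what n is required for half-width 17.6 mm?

2857

Margin of error scales as 1/√n, so n₂ = n₁·(E₁/E₂)².
n₂ = 457 × (44/17.6)² = 457 × 6.25 = 2856.25
Round up: n₂ = 2857.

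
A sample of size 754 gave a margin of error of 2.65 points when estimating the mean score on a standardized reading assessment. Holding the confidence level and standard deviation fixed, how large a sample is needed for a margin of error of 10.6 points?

48

Margin of error scales as 1/√n, so n₂ = n₁·(E₁/E₂)².
n₂ = 754 × (2.65/10.6)² = 754 × 0.0625 = 47.12
Round up: n₂ = 48.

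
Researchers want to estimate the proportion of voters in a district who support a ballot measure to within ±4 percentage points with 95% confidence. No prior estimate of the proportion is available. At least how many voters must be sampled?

n = 601

For a proportion with margin E = 0.04 at 95% confidence, z = 1.960.
With no prior estimate, use p = 0.5, which maximizes p(1−p) at 0.25.
n = 0.25 × (z/E)² = 0.25 × (1.960/0.04)² = 600.25
Round up: n = 601.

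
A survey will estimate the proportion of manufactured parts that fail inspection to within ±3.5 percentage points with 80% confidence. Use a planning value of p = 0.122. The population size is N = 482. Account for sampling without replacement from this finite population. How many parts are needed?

For a proportion with margin E = 0.035 at 80% confidence, z = 1.282.
n = p̂(1−p̂)(z/E)² = 0.122 × 0.878 × (1.282/0.035)² = 143.71 — call this n₀.
Finite-population correction with N = 482: n = n₀ / (1 + (n₀−1)/N) = 143.71 / 1.296 = 110.89
Round up: n = 111.

n = 111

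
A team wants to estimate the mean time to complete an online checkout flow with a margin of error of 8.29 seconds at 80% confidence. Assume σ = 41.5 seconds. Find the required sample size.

For a mean, the margin of error is E = z·σ/√n, so n = (zσ/E)².
At 80% confidence, z = 1.282.
n = (1.282 × 41.5 / 8.29)² = 41.19
Round up: n = 42.

42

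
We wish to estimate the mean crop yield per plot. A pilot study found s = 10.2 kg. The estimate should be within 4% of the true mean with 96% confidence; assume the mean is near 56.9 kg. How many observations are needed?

85

For a mean, the margin of error is E = z·σ/√n, so n = (zσ/E)².
At 96% confidence, z = 2.054.
E = 4% of 56.9 = 2.276 kg.
n = (2.054 × 10.2 / 2.276)² = 84.73
Round up: n = 85.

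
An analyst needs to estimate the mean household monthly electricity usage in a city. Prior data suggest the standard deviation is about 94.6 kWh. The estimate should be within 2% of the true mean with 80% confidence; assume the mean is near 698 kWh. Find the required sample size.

76

For a mean, the margin of error is E = z·σ/√n, so n = (zσ/E)².
At 80% confidence, z = 1.282.
E = 2% of 698 = 13.96 kWh.
n = (1.282 × 94.6 / 13.96)² = 75.47
Round up: n = 76.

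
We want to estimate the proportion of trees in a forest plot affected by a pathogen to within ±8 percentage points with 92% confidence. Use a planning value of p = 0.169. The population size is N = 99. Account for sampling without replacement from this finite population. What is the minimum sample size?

n = 41

For a proportion with margin E = 0.08 at 92% confidence, z = 1.751.
n = p̂(1−p̂)(z/E)² = 0.169 × 0.831 × (1.751/0.08)² = 67.28 — call this n₀.
Finite-population correction with N = 99: n = n₀ / (1 + (n₀−1)/N) = 67.28 / 1.669 = 40.31
Round up: n = 41.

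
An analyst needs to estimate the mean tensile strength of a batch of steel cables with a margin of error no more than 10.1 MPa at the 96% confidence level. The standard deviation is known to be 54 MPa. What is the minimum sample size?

n = 121

For a mean, the margin of error is E = z·σ/√n, so n = (zσ/E)².
At 96% confidence, z = 2.054.
n = (2.054 × 54 / 10.1)² = 120.60
Round up: n = 121.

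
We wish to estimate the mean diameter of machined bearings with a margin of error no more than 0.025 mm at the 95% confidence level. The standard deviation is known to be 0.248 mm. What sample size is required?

For a mean, the margin of error is E = z·σ/√n, so n = (zσ/E)².
At 95% confidence, z = 1.960.
n = (1.960 × 0.248 / 0.025)² = 378.04
Round up: n = 379.

379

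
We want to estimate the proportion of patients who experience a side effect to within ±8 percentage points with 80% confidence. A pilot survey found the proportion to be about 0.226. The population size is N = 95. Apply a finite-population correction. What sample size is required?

n = 31

For a proportion with margin E = 0.08 at 80% confidence, z = 1.282.
n = p̂(1−p̂)(z/E)² = 0.226 × 0.774 × (1.282/0.08)² = 44.92 — call this n₀.
Finite-population correction with N = 95: n = n₀ / (1 + (n₀−1)/N) = 44.92 / 1.462 = 30.73
Round up: n = 31.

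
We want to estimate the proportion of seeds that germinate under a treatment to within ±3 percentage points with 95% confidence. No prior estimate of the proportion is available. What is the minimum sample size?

For a proportion with margin E = 0.03 at 95% confidence, z = 1.960.
With no prior estimate, use p = 0.5, which maximizes p(1−p) at 0.25.
n = 0.25 × (z/E)² = 0.25 × (1.960/0.03)² = 1067.11
Round up: n = 1068.

n = 1068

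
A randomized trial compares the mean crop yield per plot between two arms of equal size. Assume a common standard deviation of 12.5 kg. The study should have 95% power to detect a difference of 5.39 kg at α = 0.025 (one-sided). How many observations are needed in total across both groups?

280 total

For two equal groups, n per group = 2·((z_α + z_β)·σ/δ)².
z_α = 1.960; z_β = 1.645 (power 95%).
n = 2 × (3.605 × 12.5 / 5.39)² = 2 × 69.90 = 139.80
Round up: n = 140 per group.
Total across both groups: 2 × 140 = 280.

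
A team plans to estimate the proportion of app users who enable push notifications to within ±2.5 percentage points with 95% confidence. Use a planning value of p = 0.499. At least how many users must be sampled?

For a proportion with margin E = 0.025 at 95% confidence, z = 1.960.
n = p̂(1−p̂)(z/E)² = 0.499 × 0.501 × (1.960/0.025)² = 1536.63
Round up: n = 1537.

1537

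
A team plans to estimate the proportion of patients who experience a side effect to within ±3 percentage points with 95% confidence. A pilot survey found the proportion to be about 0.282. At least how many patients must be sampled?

For a proportion with margin E = 0.03 at 95% confidence, z = 1.960.
n = p̂(1−p̂)(z/E)² = 0.282 × 0.718 × (1.960/0.03)² = 864.26
Round up: n = 865.

865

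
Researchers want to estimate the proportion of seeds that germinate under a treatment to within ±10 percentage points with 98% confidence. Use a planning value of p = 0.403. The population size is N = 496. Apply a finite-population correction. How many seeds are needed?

104

For a proportion with margin E = 0.1 at 98% confidence, z = 2.326.
n = p̂(1−p̂)(z/E)² = 0.403 × 0.597 × (2.326/0.1)² = 130.17 — call this n₀.
Finite-population correction with N = 496: n = n₀ / (1 + (n₀−1)/N) = 130.17 / 1.26 = 103.31
Round up: n = 104.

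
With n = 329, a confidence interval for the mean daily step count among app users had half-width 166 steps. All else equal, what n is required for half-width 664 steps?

Margin of error scales as 1/√n, so n₂ = n₁·(E₁/E₂)².
n₂ = 329 × (166/664)² = 329 × 0.0625 = 20.56
Round up: n₂ = 21.

21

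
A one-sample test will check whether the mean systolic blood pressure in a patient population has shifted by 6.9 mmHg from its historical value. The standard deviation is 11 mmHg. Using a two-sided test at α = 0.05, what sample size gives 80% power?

20

For a one-sample z-test, n = ((z_{α/2} + z_β)·σ/δ)².
z_{α/2} = 1.960 (two-sided α = 0.05); z_β = 0.842 (power 80% → β = 0.2).
n = (2.802 × 11 / 6.9)² = 19.95
Round up: n = 20.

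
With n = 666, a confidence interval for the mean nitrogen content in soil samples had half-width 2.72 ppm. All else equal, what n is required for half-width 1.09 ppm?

Margin of error scales as 1/√n, so n₂ = n₁·(E₁/E₂)².
n₂ = 666 × (2.72/1.09)² = 666 × 6.227 = 4147.18
Round up: n₂ = 4148.

4148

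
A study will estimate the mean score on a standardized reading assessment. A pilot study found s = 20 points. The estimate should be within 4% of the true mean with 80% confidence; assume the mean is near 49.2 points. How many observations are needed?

170

For a mean, the margin of error is E = z·σ/√n, so n = (zσ/E)².
At 80% confidence, z = 1.282.
E = 4% of 49.2 = 1.968 points.
n = (1.282 × 20 / 1.968)² = 169.74
Round up: n = 170.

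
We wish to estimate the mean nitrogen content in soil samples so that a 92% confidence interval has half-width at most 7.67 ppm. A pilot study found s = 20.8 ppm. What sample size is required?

23

For a mean, the margin of error is E = z·σ/√n, so n = (zσ/E)².
At 92% confidence, z = 1.751.
n = (1.751 × 20.8 / 7.67)² = 22.55
Round up: n = 23.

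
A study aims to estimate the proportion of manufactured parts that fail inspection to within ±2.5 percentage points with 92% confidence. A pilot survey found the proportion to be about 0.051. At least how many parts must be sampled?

For a proportion with margin E = 0.025 at 92% confidence, z = 1.751.
n = p̂(1−p̂)(z/E)² = 0.051 × 0.949 × (1.751/0.025)² = 237.43
Round up: n = 238.

238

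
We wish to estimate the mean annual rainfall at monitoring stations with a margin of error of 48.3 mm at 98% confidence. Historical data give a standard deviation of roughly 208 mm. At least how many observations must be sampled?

101

For a mean, the margin of error is E = z·σ/√n, so n = (zσ/E)².
At 98% confidence, z = 2.326.
n = (2.326 × 208 / 48.3)² = 100.33
Round up: n = 101.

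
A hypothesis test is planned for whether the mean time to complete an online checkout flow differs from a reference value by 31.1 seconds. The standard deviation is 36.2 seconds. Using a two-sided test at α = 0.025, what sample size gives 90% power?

For a one-sample z-test, n = ((z_{α/2} + z_β)·σ/δ)².
z_{α/2} = 2.241 (two-sided α = 0.025); z_β = 1.282 (power 90% → β = 0.1).
n = (3.523 × 36.2 / 31.1)² = 16.82
Round up: n = 17.

17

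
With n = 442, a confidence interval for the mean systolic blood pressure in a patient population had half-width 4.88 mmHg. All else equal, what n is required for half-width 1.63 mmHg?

3962

Margin of error scales as 1/√n, so n₂ = n₁·(E₁/E₂)².
n₂ = 442 × (4.88/1.63)² = 442 × 8.963 = 3961.65
Round up: n₂ = 3962.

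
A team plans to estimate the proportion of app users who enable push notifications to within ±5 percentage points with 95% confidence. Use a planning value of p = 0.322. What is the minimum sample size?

For a proportion with margin E = 0.05 at 95% confidence, z = 1.960.
n = p̂(1−p̂)(z/E)² = 0.322 × 0.678 × (1.960/0.05)² = 335.47
Round up: n = 336.

336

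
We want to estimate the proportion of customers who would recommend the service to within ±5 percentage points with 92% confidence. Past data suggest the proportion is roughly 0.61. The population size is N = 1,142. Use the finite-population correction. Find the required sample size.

For a proportion with margin E = 0.05 at 92% confidence, z = 1.751.
n = p̂(1−p̂)(z/E)² = 0.61 × 0.39 × (1.751/0.05)² = 291.76 — call this n₀.
Finite-population correction with N = 1,142: n = n₀ / (1 + (n₀−1)/N) = 291.76 / 1.255 = 232.48
Round up: n = 233.

233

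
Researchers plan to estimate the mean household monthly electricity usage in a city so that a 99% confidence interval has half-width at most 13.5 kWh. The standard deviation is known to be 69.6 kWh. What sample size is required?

For a mean, the margin of error is E = z·σ/√n, so n = (zσ/E)².
At 99% confidence, z = 2.576.
n = (2.576 × 69.6 / 13.5)² = 176.38
Round up: n = 177.

n = 177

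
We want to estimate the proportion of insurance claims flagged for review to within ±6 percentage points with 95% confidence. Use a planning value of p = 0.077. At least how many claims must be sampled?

For a proportion with margin E = 0.06 at 95% confidence, z = 1.960.
n = p̂(1−p̂)(z/E)² = 0.077 × 0.923 × (1.960/0.06)² = 75.84
Round up: n = 76.

76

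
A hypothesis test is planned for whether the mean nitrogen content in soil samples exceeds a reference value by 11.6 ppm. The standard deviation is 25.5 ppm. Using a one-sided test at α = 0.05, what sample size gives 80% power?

For a one-sample z-test, n = ((z_α + z_β)·σ/δ)².
z_α = 1.645 (one-sided α = 0.05); z_β = 0.842 (power 80% → β = 0.2).
n = (2.487 × 25.5 / 11.6)² = 29.89
Round up: n = 30.

n = 30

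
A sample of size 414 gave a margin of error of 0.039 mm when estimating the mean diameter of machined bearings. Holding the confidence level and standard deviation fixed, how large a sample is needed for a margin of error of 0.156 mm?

Margin of error scales as 1/√n, so n₂ = n₁·(E₁/E₂)².
n₂ = 414 × (0.039/0.156)² = 414 × 0.0625 = 25.88
Round up: n₂ = 26.

26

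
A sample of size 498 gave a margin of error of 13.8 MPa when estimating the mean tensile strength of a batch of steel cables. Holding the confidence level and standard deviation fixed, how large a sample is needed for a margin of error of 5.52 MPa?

3113

Margin of error scales as 1/√n, so n₂ = n₁·(E₁/E₂)².
n₂ = 498 × (13.8/5.52)² = 498 × 6.25 = 3112.50
Round up: n₂ = 3113.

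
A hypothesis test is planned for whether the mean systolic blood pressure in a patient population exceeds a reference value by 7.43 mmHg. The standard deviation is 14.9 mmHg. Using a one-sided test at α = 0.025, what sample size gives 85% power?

For a one-sample z-test, n = ((z_α + z_β)·σ/δ)².
z_α = 1.960 (one-sided α = 0.025); z_β = 1.036 (power 85% → β = 0.15).
n = (2.996 × 14.9 / 7.43)² = 36.10
Round up: n = 37.

37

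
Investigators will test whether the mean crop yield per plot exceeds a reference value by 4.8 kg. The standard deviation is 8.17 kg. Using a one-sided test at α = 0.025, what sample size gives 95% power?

For a one-sample z-test, n = ((z_α + z_β)·σ/δ)².
z_α = 1.960 (one-sided α = 0.025); z_β = 1.645 (power 95% → β = 0.05).
n = (3.605 × 8.17 / 4.8)² = 37.65
Round up: n = 38.

n = 38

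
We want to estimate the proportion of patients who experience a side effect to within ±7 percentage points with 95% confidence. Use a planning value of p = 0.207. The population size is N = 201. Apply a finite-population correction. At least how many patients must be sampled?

79

For a proportion with margin E = 0.07 at 95% confidence, z = 1.960.
n = p̂(1−p̂)(z/E)² = 0.207 × 0.793 × (1.960/0.07)² = 128.69 — call this n₀.
Finite-population correction with N = 201: n = n₀ / (1 + (n₀−1)/N) = 128.69 / 1.635 = 78.71
Round up: n = 79.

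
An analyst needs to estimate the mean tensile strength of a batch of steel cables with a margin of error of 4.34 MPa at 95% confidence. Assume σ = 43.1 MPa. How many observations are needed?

For a mean, the margin of error is E = z·σ/√n, so n = (zσ/E)².
At 95% confidence, z = 1.960.
n = (1.960 × 43.1 / 4.34)² = 378.87
Round up: n = 379.

379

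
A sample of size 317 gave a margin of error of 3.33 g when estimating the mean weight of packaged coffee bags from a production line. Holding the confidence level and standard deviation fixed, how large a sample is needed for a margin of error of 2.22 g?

Margin of error scales as 1/√n, so n₂ = n₁·(E₁/E₂)².
n₂ = 317 × (3.33/2.22)² = 317 × 2.25 = 713.25
Round up: n₂ = 714.

n = 714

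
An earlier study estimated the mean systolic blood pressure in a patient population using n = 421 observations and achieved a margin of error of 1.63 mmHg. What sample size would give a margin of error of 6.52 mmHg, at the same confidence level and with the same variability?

Margin of error scales as 1/√n, so n₂ = n₁·(E₁/E₂)².
n₂ = 421 × (1.63/6.52)² = 421 × 0.0625 = 26.31
Round up: n₂ = 27.

27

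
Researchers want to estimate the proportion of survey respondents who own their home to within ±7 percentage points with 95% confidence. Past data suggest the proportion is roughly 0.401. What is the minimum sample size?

189

For a proportion with margin E = 0.07 at 95% confidence, z = 1.960.
n = p̂(1−p̂)(z/E)² = 0.401 × 0.599 × (1.960/0.07)² = 188.32
Round up: n = 189.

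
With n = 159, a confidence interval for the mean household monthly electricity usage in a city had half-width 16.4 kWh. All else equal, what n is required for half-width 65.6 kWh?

Margin of error scales as 1/√n, so n₂ = n₁·(E₁/E₂)².
n₂ = 159 × (16.4/65.6)² = 159 × 0.0625 = 9.94
Round up: n₂ = 10.

10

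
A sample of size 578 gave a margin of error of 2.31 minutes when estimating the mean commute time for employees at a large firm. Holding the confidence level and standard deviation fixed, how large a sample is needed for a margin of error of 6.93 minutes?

Margin of error scales as 1/√n, so n₂ = n₁·(E₁/E₂)².
n₂ = 578 × (2.31/6.93)² = 578 × 0.1111 = 64.22
Round up: n₂ = 65.

65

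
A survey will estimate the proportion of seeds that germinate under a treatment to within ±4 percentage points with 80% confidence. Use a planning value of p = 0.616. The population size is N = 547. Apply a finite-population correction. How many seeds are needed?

169

For a proportion with margin E = 0.04 at 80% confidence, z = 1.282.
n = p̂(1−p̂)(z/E)² = 0.616 × 0.384 × (1.282/0.04)² = 242.98 — call this n₀.
Finite-population correction with N = 547: n = n₀ / (1 + (n₀−1)/N) = 242.98 / 1.442 = 168.50
Round up: n = 169.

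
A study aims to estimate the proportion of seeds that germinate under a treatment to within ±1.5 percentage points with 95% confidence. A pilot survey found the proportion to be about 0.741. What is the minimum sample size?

For a proportion with margin E = 0.015 at 95% confidence, z = 1.960.
n = p̂(1−p̂)(z/E)² = 0.741 × 0.259 × (1.960/0.015)² = 3276.78
Round up: n = 3277.

n = 3277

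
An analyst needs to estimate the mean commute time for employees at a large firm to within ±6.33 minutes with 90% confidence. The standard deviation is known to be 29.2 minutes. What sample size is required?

For a mean, the margin of error is E = z·σ/√n, so n = (zσ/E)².
At 90% confidence, z = 1.645.
n = (1.645 × 29.2 / 6.33)² = 57.58
Round up: n = 58.

n = 58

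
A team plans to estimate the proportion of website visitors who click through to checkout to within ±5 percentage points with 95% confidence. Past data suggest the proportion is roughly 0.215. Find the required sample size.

For a proportion with margin E = 0.05 at 95% confidence, z = 1.960.
n = p̂(1−p̂)(z/E)² = 0.215 × 0.785 × (1.960/0.05)² = 259.35
Round up: n = 260.

n = 260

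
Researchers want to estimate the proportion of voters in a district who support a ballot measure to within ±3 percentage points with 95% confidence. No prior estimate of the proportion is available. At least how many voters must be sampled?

1068

For a proportion with margin E = 0.03 at 95% confidence, z = 1.960.
With no prior estimate, use p = 0.5, which maximizes p(1−p) at 0.25.
n = 0.25 × (z/E)² = 0.25 × (1.960/0.03)² = 1067.11
Round up: n = 1068.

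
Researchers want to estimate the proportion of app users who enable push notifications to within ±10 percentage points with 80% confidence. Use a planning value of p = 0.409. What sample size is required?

n = 40

For a proportion with margin E = 0.1 at 80% confidence, z = 1.282.
n = p̂(1−p̂)(z/E)² = 0.409 × 0.591 × (1.282/0.1)² = 39.73
Round up: n = 40.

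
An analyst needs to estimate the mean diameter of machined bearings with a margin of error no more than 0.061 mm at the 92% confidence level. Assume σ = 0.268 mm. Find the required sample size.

n = 60

For a mean, the margin of error is E = z·σ/√n, so n = (zσ/E)².
At 92% confidence, z = 1.751.
n = (1.751 × 0.268 / 0.061)² = 59.18
Round up: n = 60.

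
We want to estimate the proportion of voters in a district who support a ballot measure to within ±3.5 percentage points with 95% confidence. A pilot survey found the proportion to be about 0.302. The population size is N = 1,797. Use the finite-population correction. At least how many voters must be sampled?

For a proportion with margin E = 0.035 at 95% confidence, z = 1.960.
n = p̂(1−p̂)(z/E)² = 0.302 × 0.698 × (1.960/0.035)² = 661.06 — call this n₀.
Finite-population correction with N = 1,797: n = n₀ / (1 + (n₀−1)/N) = 661.06 / 1.367 = 483.58
Round up: n = 484.

n = 484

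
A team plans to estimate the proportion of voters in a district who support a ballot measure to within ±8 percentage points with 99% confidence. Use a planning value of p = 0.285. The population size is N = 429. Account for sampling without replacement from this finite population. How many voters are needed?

For a proportion with margin E = 0.08 at 99% confidence, z = 2.576.
n = p̂(1−p̂)(z/E)² = 0.285 × 0.715 × (2.576/0.08)² = 211.28 — call this n₀.
Finite-population correction with N = 429: n = n₀ / (1 + (n₀−1)/N) = 211.28 / 1.49 = 141.80
Round up: n = 142.

142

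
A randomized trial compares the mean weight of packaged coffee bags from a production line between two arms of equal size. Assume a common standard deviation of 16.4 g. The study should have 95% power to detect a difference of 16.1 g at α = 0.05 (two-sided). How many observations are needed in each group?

27 per group

For two equal groups, n per group = 2·((z_{α/2} + z_β)·σ/δ)².
z_{α/2} = 1.960; z_β = 1.645 (power 95%).
n = 2 × (3.605 × 16.4 / 16.1)² = 2 × 13.48 = 26.96
Round up: n = 27 per group.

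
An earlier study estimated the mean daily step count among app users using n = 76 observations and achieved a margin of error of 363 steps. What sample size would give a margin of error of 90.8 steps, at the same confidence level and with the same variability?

1215

Margin of error scales as 1/√n, so n₂ = n₁·(E₁/E₂)².
n₂ = 76 × (363/90.8)² = 76 × 15.98 = 1214.48
Round up: n₂ = 1215.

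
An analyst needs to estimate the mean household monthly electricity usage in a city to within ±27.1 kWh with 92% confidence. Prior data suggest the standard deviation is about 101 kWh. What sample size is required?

43

For a mean, the margin of error is E = z·σ/√n, so n = (zσ/E)².
At 92% confidence, z = 1.751.
n = (1.751 × 101 / 27.1)² = 42.59
Round up: n = 43.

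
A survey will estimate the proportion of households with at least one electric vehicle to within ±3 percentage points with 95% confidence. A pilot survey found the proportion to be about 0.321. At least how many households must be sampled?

n = 931

For a proportion with margin E = 0.03 at 95% confidence, z = 1.960.
n = p̂(1−p̂)(z/E)² = 0.321 × 0.679 × (1.960/0.03)² = 930.35
Round up: n = 931.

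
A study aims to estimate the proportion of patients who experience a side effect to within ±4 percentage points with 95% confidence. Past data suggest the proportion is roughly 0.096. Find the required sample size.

For a proportion with margin E = 0.04 at 95% confidence, z = 1.960.
n = p̂(1−p̂)(z/E)² = 0.096 × 0.904 × (1.960/0.04)² = 208.37
Round up: n = 209.

209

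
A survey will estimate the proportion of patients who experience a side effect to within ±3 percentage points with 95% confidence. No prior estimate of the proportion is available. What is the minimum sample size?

For a proportion with margin E = 0.03 at 95% confidence, z = 1.960.
With no prior estimate, use p = 0.5, which maximizes p(1−p) at 0.25.
n = 0.25 × (z/E)² = 0.25 × (1.960/0.03)² = 1067.11
Round up: n = 1068.

1068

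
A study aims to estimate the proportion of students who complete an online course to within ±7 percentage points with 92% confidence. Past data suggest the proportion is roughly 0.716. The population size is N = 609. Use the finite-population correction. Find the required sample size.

For a proportion with margin E = 0.07 at 92% confidence, z = 1.751.
n = p̂(1−p̂)(z/E)² = 0.716 × 0.284 × (1.751/0.07)² = 127.24 — call this n₀.
Finite-population correction with N = 609: n = n₀ / (1 + (n₀−1)/N) = 127.24 / 1.207 = 105.42
Round up: n = 106.

106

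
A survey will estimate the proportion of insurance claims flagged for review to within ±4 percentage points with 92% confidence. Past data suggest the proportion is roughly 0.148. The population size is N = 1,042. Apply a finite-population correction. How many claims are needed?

For a proportion with margin E = 0.04 at 92% confidence, z = 1.751.
n = p̂(1−p̂)(z/E)² = 0.148 × 0.852 × (1.751/0.04)² = 241.63 — call this n₀.
Finite-population correction with N = 1,042: n = n₀ / (1 + (n₀−1)/N) = 241.63 / 1.231 = 196.29
Round up: n = 197.

n = 197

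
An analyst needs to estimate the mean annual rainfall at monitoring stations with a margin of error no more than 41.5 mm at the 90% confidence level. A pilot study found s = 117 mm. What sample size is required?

n = 22

For a mean, the margin of error is E = z·σ/√n, so n = (zσ/E)².
At 90% confidence, z = 1.645.
n = (1.645 × 117 / 41.5)² = 21.51
Round up: n = 22.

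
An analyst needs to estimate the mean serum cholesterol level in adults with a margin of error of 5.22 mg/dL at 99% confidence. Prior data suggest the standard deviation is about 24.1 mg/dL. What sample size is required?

142

For a mean, the margin of error is E = z·σ/√n, so n = (zσ/E)².
At 99% confidence, z = 2.576.
n = (2.576 × 24.1 / 5.22)² = 141.44
Round up: n = 142.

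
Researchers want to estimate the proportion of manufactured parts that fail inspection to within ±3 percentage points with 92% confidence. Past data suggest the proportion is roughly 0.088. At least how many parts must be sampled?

For a proportion with margin E = 0.03 at 92% confidence, z = 1.751.
n = p̂(1−p̂)(z/E)² = 0.088 × 0.912 × (1.751/0.03)² = 273.41
Round up: n = 274.

n = 274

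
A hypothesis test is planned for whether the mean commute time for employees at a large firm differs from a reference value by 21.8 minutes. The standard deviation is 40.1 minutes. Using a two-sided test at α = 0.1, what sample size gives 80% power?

n = 21

For a one-sample z-test, n = ((z_{α/2} + z_β)·σ/δ)².
z_{α/2} = 1.645 (two-sided α = 0.1); z_β = 0.842 (power 80% → β = 0.2).
n = (2.487 × 40.1 / 21.8)² = 20.93
Round up: n = 21.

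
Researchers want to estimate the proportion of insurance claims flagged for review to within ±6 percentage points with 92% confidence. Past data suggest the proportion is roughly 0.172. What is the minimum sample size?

For a proportion with margin E = 0.06 at 92% confidence, z = 1.751.
n = p̂(1−p̂)(z/E)² = 0.172 × 0.828 × (1.751/0.06)² = 121.29
Round up: n = 122.

n = 122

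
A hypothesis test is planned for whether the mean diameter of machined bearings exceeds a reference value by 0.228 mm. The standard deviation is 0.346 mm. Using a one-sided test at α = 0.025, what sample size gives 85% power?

21

For a one-sample z-test, n = ((z_α + z_β)·σ/δ)².
z_α = 1.960 (one-sided α = 0.025); z_β = 1.036 (power 85% → β = 0.15).
n = (2.996 × 0.346 / 0.228)² = 20.67
Round up: n = 21.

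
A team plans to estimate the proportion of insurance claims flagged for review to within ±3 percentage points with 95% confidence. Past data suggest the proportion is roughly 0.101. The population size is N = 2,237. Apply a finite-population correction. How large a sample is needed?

331

For a proportion with margin E = 0.03 at 95% confidence, z = 1.960.
n = p̂(1−p̂)(z/E)² = 0.101 × 0.899 × (1.960/0.03)² = 387.57 — call this n₀.
Finite-population correction with N = 2,237: n = n₀ / (1 + (n₀−1)/N) = 387.57 / 1.173 = 330.41
Round up: n = 331.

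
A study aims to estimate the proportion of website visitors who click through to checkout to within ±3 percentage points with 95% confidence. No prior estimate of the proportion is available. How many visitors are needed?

For a proportion with margin E = 0.03 at 95% confidence, z = 1.960.
With no prior estimate, use p = 0.5, which maximizes p(1−p) at 0.25.
n = 0.25 × (z/E)² = 0.25 × (1.960/0.03)² = 1067.11
Round up: n = 1068.

1068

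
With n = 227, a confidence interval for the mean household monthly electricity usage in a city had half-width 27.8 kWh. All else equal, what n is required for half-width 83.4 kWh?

26

Margin of error scales as 1/√n, so n₂ = n₁·(E₁/E₂)².
n₂ = 227 × (27.8/83.4)² = 227 × 0.1111 = 25.22
Round up: n₂ = 26.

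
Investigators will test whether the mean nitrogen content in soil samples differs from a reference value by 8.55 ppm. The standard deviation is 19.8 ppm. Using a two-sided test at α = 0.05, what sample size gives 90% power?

n = 57

For a one-sample z-test, n = ((z_{α/2} + z_β)·σ/δ)².
z_{α/2} = 1.960 (two-sided α = 0.05); z_β = 1.282 (power 90% → β = 0.1).
n = (3.242 × 19.8 / 8.55)² = 56.37
Round up: n = 57.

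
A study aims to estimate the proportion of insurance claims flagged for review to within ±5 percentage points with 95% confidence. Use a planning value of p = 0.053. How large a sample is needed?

For a proportion with margin E = 0.05 at 95% confidence, z = 1.960.
n = p̂(1−p̂)(z/E)² = 0.053 × 0.947 × (1.960/0.05)² = 77.13
Round up: n = 78.

78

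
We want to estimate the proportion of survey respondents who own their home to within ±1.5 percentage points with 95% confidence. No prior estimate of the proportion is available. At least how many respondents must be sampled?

For a proportion with margin E = 0.015 at 95% confidence, z = 1.960.
With no prior estimate, use p = 0.5, which maximizes p(1−p) at 0.25.
n = 0.25 × (z/E)² = 0.25 × (1.960/0.015)² = 4268.44
Round up: n = 4269.

n = 4269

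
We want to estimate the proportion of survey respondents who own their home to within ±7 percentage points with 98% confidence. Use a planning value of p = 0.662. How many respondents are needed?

248

For a proportion with margin E = 0.07 at 98% confidence, z = 2.326.
n = p̂(1−p̂)(z/E)² = 0.662 × 0.338 × (2.326/0.07)² = 247.06
Round up: n = 248.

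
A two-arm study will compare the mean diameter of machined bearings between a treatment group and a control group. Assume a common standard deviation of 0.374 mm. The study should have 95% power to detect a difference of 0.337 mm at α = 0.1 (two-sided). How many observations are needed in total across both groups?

For two equal groups, n per group = 2·((z_{α/2} + z_β)·σ/δ)².
z_{α/2} = 1.645; z_β = 1.645 (power 95%).
n = 2 × (3.290 × 0.374 / 0.337)² = 2 × 13.33 = 26.66
Round up: n = 27 per group.
Total across both groups: 2 × 27 = 54.

54 total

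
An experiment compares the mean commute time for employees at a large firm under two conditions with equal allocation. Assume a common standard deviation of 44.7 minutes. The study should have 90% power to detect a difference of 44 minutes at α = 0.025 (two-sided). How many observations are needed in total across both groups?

For two equal groups, n per group = 2·((z_{α/2} + z_β)·σ/δ)².
z_{α/2} = 2.241; z_β = 1.282 (power 90%).
n = 2 × (3.523 × 44.7 / 44)² = 2 × 12.81 = 25.62
Round up: n = 26 per group.
Total across both groups: 2 × 26 = 52.

52 total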